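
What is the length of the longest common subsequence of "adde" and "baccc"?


LCS of "adde" and "baccc"
DP table:
           b    a    c    c    c
      0    0    0    0    0    0
  a   0    0    1    1    1    1
  d   0    0    1    1    1    1
  d   0    0    1    1    1    1
  e   0    0    1    1    1    1
LCS length = dp[4][5] = 1

1


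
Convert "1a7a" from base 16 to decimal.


Input: "1a7a" in base 16
Positional expansion:
  Digit '1' (value 1) x 16^3 = 4096
  Digit 'a' (value 10) x 16^2 = 2560
  Digit '7' (value 7) x 16^1 = 112
  Digit 'a' (value 10) x 16^0 = 10
Sum = 6778

6778


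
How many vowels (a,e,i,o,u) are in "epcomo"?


Input: epcomo
Checking each character:
  'e' at position 0: vowel (running total: 1)
  'p' at position 1: consonant
  'c' at position 2: consonant
  'o' at position 3: vowel (running total: 2)
  'm' at position 4: consonant
  'o' at position 5: vowel (running total: 3)
Total vowels: 3

3


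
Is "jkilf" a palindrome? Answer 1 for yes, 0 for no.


Input: jkilf
Reversed: flikj
  Compare pos 0 ('j') with pos 4 ('f'): MISMATCH
  Compare pos 1 ('k') with pos 3 ('l'): MISMATCH
Result: not a palindrome

0


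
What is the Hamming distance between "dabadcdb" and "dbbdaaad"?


Comparing "dabadcdb" and "dbbdaaad" position by position:
  Position 0: 'd' vs 'd' => same
  Position 1: 'a' vs 'b' => differ
  Position 2: 'b' vs 'b' => same
  Position 3: 'a' vs 'd' => differ
  Position 4: 'd' vs 'a' => differ
  Position 5: 'c' vs 'a' => differ
  Position 6: 'd' vs 'a' => differ
  Position 7: 'b' vs 'd' => differ
Total differences (Hamming distance): 6

6


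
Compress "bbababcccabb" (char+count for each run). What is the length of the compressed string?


Input: bbababcccabb
Runs:
  'b' x 2 => "b2"
  'a' x 1 => "a1"
  'b' x 1 => "b1"
  'a' x 1 => "a1"
  'b' x 1 => "b1"
  'c' x 3 => "c3"
  'a' x 1 => "a1"
  'b' x 2 => "b2"
Compressed: "b2a1b1a1b1c3a1b2"
Compressed length: 16

16


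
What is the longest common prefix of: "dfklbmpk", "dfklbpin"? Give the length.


Words: dfklbmpk, dfklbpin
  Position 0: all 'd' => match
  Position 1: all 'f' => match
  Position 2: all 'k' => match
  Position 3: all 'l' => match
  Position 4: all 'b' => match
  Position 5: ('m', 'p') => mismatch, stop
LCP = "dfklb" (length 5)

5


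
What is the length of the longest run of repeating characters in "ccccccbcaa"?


Input: "ccccccbcaa"
Scanning for longest run:
  Position 1 ('c'): continues run of 'c', length=2
  Position 2 ('c'): continues run of 'c', length=3
  Position 3 ('c'): continues run of 'c', length=4
  Position 4 ('c'): continues run of 'c', length=5
  Position 5 ('c'): continues run of 'c', length=6
  Position 6 ('b'): new char, reset run to 1
  Position 7 ('c'): new char, reset run to 1
  Position 8 ('a'): new char, reset run to 1
  Position 9 ('a'): continues run of 'a', length=2
Longest run: 'c' with length 6

6


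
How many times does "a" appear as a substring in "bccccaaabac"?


Searching for "a" in "bccccaaabac"
Scanning each position:
  Position 0: "b" => no
  Position 1: "c" => no
  Position 2: "c" => no
  Position 3: "c" => no
  Position 4: "c" => no
  Position 5: "a" => MATCH
  Position 6: "a" => MATCH
  Position 7: "a" => MATCH
  Position 8: "b" => no
  Position 9: "a" => MATCH
  Position 10: "c" => no
Total occurrences: 4

4


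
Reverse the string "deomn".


Input: deomn
Reading characters right to left:
  Position 4: 'n'
  Position 3: 'm'
  Position 2: 'o'
  Position 1: 'e'
  Position 0: 'd'
Reversed: nmoed

nmoed


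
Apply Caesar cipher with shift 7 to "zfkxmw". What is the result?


Caesar cipher: shift "zfkxmw" by 7
  'z' (pos 25) + 7 = pos 6 = 'g'
  'f' (pos 5) + 7 = pos 12 = 'm'
  'k' (pos 10) + 7 = pos 17 = 'r'
  'x' (pos 23) + 7 = pos 4 = 'e'
  'm' (pos 12) + 7 = pos 19 = 't'
  'w' (pos 22) + 7 = pos 3 = 'd'
Result: gmretd

gmretd


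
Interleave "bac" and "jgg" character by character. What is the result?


Interleaving "bac" and "jgg":
  Position 0: 'b' from first, 'j' from second => "bj"
  Position 1: 'a' from first, 'g' from second => "ag"
  Position 2: 'c' from first, 'g' from second => "cg"
Result: bjagcg

bjagcg


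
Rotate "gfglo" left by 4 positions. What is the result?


Input: "gfglo", rotate left by 4
First 4 characters: "gfgl"
Remaining characters: "o"
Concatenate remaining + first: "o" + "gfgl" = "ogfgl"

ogfgl


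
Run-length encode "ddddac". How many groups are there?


Input: ddddac
Scanning for consecutive runs:
  Group 1: 'd' x 4 (positions 0-3)
  Group 2: 'a' x 1 (positions 4-4)
  Group 3: 'c' x 1 (positions 5-5)
Total groups: 3

3


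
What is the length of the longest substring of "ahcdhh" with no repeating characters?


Input: "ahcdhh"
Sliding window (track last position of each char):
  Position 0 ('a'): window [0,0] length 1 -- new best
  Position 1 ('h'): window [0,1] length 2 -- new best
  Position 2 ('c'): window [0,2] length 3 -- new best
  Position 3 ('d'): window [0,3] length 4 -- new best
  Position 4 ('h'): repeat (last at 1), move window start to 2
  Position 4 ('h'): window [2,4] length 3
  Position 5 ('h'): repeat (last at 4), move window start to 5
  Position 5 ('h'): window [5,5] length 1
Longest substring with no repeats: "ahcd" with length 4

4


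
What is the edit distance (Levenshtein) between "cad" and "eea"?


Computing edit distance: "cad" -> "eea"
DP table:
           e    e    a
      0    1    2    3
  c   1    1    2    3
  a   2    2    2    2
  d   3    3    3    3
Edit distance = dp[3][3] = 3

3


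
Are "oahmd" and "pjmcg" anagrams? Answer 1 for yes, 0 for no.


Strings: "oahmd", "pjmcg"
Sorted first:  adhmo
Sorted second: cgjmp
Differ at position 0: 'a' vs 'c' => not anagrams

0


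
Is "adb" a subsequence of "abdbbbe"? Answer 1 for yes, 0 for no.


Check if "adb" is a subsequence of "abdbbbe"
Greedy scan:
  Position 0 ('a'): matches sub[0] = 'a'
  Position 1 ('b'): no match needed
  Position 2 ('d'): matches sub[1] = 'd'
  Position 3 ('b'): matches sub[2] = 'b'
  Position 4 ('b'): no match needed
  Position 5 ('b'): no match needed
  Position 6 ('e'): no match needed
All 3 characters matched => is a subsequence

1


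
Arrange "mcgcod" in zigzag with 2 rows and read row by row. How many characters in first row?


Zigzag "mcgcod" into 2 rows:
Placing characters:
  'm' => row 0
  'c' => row 1
  'g' => row 0
  'c' => row 1
  'o' => row 0
  'd' => row 1
Rows:
  Row 0: "mgo"
  Row 1: "ccd"
First row length: 3

3


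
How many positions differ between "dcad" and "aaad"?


Comparing "dcad" and "aaad" position by position:
  Position 0: 'd' vs 'a' => DIFFER
  Position 1: 'c' vs 'a' => DIFFER
  Position 2: 'a' vs 'a' => same
  Position 3: 'd' vs 'd' => same
Positions that differ: 2

2


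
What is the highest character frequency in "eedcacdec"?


Input: eedcacdec
Character counts:
  'a': 1
  'c': 3
  'd': 2
  'e': 3
Maximum frequency: 3

3


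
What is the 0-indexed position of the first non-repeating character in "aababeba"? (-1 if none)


Input: aababeba
Character frequencies:
  'a': 4
  'b': 3
  'e': 1
Scanning left to right for freq == 1:
  Position 0 ('a'): freq=4, skip
  Position 1 ('a'): freq=4, skip
  Position 2 ('b'): freq=3, skip
  Position 3 ('a'): freq=4, skip
  Position 4 ('b'): freq=3, skip
  Position 5 ('e'): unique! => answer = 5

5


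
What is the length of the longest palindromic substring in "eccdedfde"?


Input: "eccdedfde"
Checking substrings for palindromes:
  [4:9] "edfde" (len 5) => palindrome
  [3:6] "ded" (len 3) => palindrome
  [5:8] "dfd" (len 3) => palindrome
  [1:3] "cc" (len 2) => palindrome
Longest palindromic substring: "edfde" with length 5

5


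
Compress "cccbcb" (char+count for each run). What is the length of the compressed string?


Input: cccbcb
Runs:
  'c' x 3 => "c3"
  'b' x 1 => "b1"
  'c' x 1 => "c1"
  'b' x 1 => "b1"
Compressed: "c3b1c1b1"
Compressed length: 8

8


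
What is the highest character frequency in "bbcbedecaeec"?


Input: bbcbedecaeec
Character counts:
  'a': 1
  'b': 3
  'c': 3
  'd': 1
  'e': 4
Maximum frequency: 4

4


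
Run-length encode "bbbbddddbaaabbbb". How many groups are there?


Input: bbbbddddbaaabbbb
Scanning for consecutive runs:
  Group 1: 'b' x 4 (positions 0-3)
  Group 2: 'd' x 4 (positions 4-7)
  Group 3: 'b' x 1 (positions 8-8)
  Group 4: 'a' x 3 (positions 9-11)
  Group 5: 'b' x 4 (positions 12-15)
Total groups: 5

5


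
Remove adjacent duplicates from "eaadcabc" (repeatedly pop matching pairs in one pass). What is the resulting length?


Input: eaadcabc
Stack-based adjacent duplicate removal:
  Read 'e': push. Stack: e
  Read 'a': push. Stack: ea
  Read 'a': matches stack top 'a' => pop. Stack: e
  Read 'd': push. Stack: ed
  Read 'c': push. Stack: edc
  Read 'a': push. Stack: edca
  Read 'b': push. Stack: edcab
  Read 'c': push. Stack: edcabc
Final stack: "edcabc" (length 6)

6


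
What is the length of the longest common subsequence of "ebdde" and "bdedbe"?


LCS of "ebdde" and "bdedbe"
DP table:
           b    d    e    d    b    e
      0    0    0    0    0    0    0
  e   0    0    0    1    1    1    1
  b   0    1    1    1    1    2    2
  d   0    1    2    2    2    2    2
  d   0    1    2    2    3    3    3
  e   0    1    2    3    3    3    4
LCS length = dp[5][6] = 4

4


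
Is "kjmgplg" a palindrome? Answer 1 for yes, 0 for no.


Input: kjmgplg
Reversed: glpgmjk
  Compare pos 0 ('k') with pos 6 ('g'): MISMATCH
  Compare pos 1 ('j') with pos 5 ('l'): MISMATCH
  Compare pos 2 ('m') with pos 4 ('p'): MISMATCH
Result: not a palindrome

0


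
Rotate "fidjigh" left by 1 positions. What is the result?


Input: "fidjigh", rotate left by 1
First 1 characters: "f"
Remaining characters: "idjigh"
Concatenate remaining + first: "idjigh" + "f" = "idjighf"

idjighf


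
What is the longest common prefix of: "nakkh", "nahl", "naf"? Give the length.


Words: nakkh, nahl, naf
  Position 0: all 'n' => match
  Position 1: all 'a' => match
  Position 2: ('k', 'h', 'f') => mismatch, stop
LCP = "na" (length 2)

2


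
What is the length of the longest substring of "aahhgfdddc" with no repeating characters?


Input: "aahhgfdddc"
Sliding window (track last position of each char):
  Position 0 ('a'): window [0,0] length 1 -- new best
  Position 1 ('a'): repeat (last at 0), move window start to 1
  Position 1 ('a'): window [1,1] length 1
  Position 2 ('h'): window [1,2] length 2 -- new best
  Position 3 ('h'): repeat (last at 2), move window start to 3
  Position 3 ('h'): window [3,3] length 1
  Position 4 ('g'): window [3,4] length 2
  Position 5 ('f'): window [3,5] length 3 -- new best
  Position 6 ('d'): window [3,6] length 4 -- new best
  Position 7 ('d'): repeat (last at 6), move window start to 7
  Position 7 ('d'): window [7,7] length 1
  Position 8 ('d'): repeat (last at 7), move window start to 8
  Position 8 ('d'): window [8,8] length 1
  Position 9 ('c'): window [8,9] length 2
Longest substring with no repeats: "hgfd" with length 4

4


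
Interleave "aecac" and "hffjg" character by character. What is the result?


Interleaving "aecac" and "hffjg":
  Position 0: 'a' from first, 'h' from second => "ah"
  Position 1: 'e' from first, 'f' from second => "ef"
  Position 2: 'c' from first, 'f' from second => "cf"
  Position 3: 'a' from first, 'j' from second => "aj"
  Position 4: 'c' from first, 'g' from second => "cg"
Result: ahefcfajcg

ahefcfajcg


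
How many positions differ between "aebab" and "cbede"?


Comparing "aebab" and "cbede" position by position:
  Position 0: 'a' vs 'c' => DIFFER
  Position 1: 'e' vs 'b' => DIFFER
  Position 2: 'b' vs 'e' => DIFFER
  Position 3: 'a' vs 'd' => DIFFER
  Position 4: 'b' vs 'e' => DIFFER
Positions that differ: 5

5


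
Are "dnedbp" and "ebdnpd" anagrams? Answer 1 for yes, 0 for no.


Strings: "dnedbp", "ebdnpd"
Sorted first:  bddenp
Sorted second: bddenp
Sorted forms match => anagrams

1


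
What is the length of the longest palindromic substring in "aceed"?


Input: "aceed"
Checking substrings for palindromes:
  [2:4] "ee" (len 2) => palindrome
Longest palindromic substring: "ee" with length 2

2


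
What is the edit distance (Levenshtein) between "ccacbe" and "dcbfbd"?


Computing edit distance: "ccacbe" -> "dcbfbd"
DP table:
           d    c    b    f    b    d
      0    1    2    3    4    5    6
  c   1    1    1    2    3    4    5
  c   2    2    1    2    3    4    5
  a   3    3    2    2    3    4    5
  c   4    4    3    3    3    4    5
  b   5    5    4    3    4    3    4
  e   6    6    5    4    4    4    4
Edit distance = dp[6][6] = 4

4


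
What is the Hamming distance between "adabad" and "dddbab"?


Comparing "adabad" and "dddbab" position by position:
  Position 0: 'a' vs 'd' => differ
  Position 1: 'd' vs 'd' => same
  Position 2: 'a' vs 'd' => differ
  Position 3: 'b' vs 'b' => same
  Position 4: 'a' vs 'a' => same
  Position 5: 'd' vs 'b' => differ
Total differences (Hamming distance): 3

3


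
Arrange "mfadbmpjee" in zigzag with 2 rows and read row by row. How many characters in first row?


Zigzag "mfadbmpjee" into 2 rows:
Placing characters:
  'm' => row 0
  'f' => row 1
  'a' => row 0
  'd' => row 1
  'b' => row 0
  'm' => row 1
  'p' => row 0
  'j' => row 1
  'e' => row 0
  'e' => row 1
Rows:
  Row 0: "mabpe"
  Row 1: "fdmje"
First row length: 5

5


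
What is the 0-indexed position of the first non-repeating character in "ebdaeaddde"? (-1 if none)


Input: ebdaeaddde
Character frequencies:
  'a': 2
  'b': 1
  'd': 4
  'e': 3
Scanning left to right for freq == 1:
  Position 0 ('e'): freq=3, skip
  Position 1 ('b'): unique! => answer = 1

1


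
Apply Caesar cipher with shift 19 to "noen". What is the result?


Caesar cipher: shift "noen" by 19
  'n' (pos 13) + 19 = pos 6 = 'g'
  'o' (pos 14) + 19 = pos 7 = 'h'
  'e' (pos 4) + 19 = pos 23 = 'x'
  'n' (pos 13) + 19 = pos 6 = 'g'
Result: ghxg

ghxg


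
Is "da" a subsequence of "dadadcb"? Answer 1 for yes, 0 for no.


Check if "da" is a subsequence of "dadadcb"
Greedy scan:
  Position 0 ('d'): matches sub[0] = 'd'
  Position 1 ('a'): matches sub[1] = 'a'
  Position 2 ('d'): no match needed
  Position 3 ('a'): no match needed
  Position 4 ('d'): no match needed
  Position 5 ('c'): no match needed
  Position 6 ('b'): no match needed
All 2 characters matched => is a subsequence

1


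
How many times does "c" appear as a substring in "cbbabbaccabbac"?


Searching for "c" in "cbbabbaccabbac"
Scanning each position:
  Position 0: "c" => MATCH
  Position 1: "b" => no
  Position 2: "b" => no
  Position 3: "a" => no
  Position 4: "b" => no
  Position 5: "b" => no
  Position 6: "a" => no
  Position 7: "c" => MATCH
  Position 8: "c" => MATCH
  Position 9: "a" => no
  Position 10: "b" => no
  Position 11: "b" => no
  Position 12: "a" => no
  Position 13: "c" => MATCH
Total occurrences: 4

4


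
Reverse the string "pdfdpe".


Input: pdfdpe
Reading characters right to left:
  Position 5: 'e'
  Position 4: 'p'
  Position 3: 'd'
  Position 2: 'f'
  Position 1: 'd'
  Position 0: 'p'
Reversed: epdfdp

epdfdp


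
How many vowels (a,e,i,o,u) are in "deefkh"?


Input: deefkh
Checking each character:
  'd' at position 0: consonant
  'e' at position 1: vowel (running total: 1)
  'e' at position 2: vowel (running total: 2)
  'f' at position 3: consonant
  'k' at position 4: consonant
  'h' at position 5: consonant
Total vowels: 2

2


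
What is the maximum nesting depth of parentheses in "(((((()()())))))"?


Input: "(((((()()())))))"
Tracking depth:
  Position 0 '(': depth becomes 1
  Position 1 '(': depth becomes 2
  Position 2 '(': depth becomes 3
  Position 3 '(': depth becomes 4
  Position 4 '(': depth becomes 5
  Position 5 '(': depth becomes 6
  Position 6 ')': depth becomes 5
  Position 7 '(': depth becomes 6
  Position 8 ')': depth becomes 5
  Position 9 '(': depth becomes 6
  Position 10 ')': depth becomes 5
  Position 11 ')': depth becomes 4
  Position 12 ')': depth becomes 3
  Position 13 ')': depth becomes 2
  Position 14 ')': depth becomes 1
  Position 15 ')': depth becomes 0
Maximum depth reached: 6

6


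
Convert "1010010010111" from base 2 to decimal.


Input: "1010010010111" in base 2
Positional expansion:
  Digit '1' (value 1) x 2^12 = 4096
  Digit '0' (value 0) x 2^11 = 0
  Digit '1' (value 1) x 2^10 = 1024
  Digit '0' (value 0) x 2^9 = 0
  Digit '0' (value 0) x 2^8 = 0
  Digit '1' (value 1) x 2^7 = 128
  Digit '0' (value 0) x 2^6 = 0
  Digit '0' (value 0) x 2^5 = 0
  Digit '1' (value 1) x 2^4 = 16
  Digit '0' (value 0) x 2^3 = 0
  Digit '1' (value 1) x 2^2 = 4
  Digit '1' (value 1) x 2^1 = 2
  Digit '1' (value 1) x 2^0 = 1
Sum = 5271

5271


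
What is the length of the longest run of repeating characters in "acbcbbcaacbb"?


Input: "acbcbbcaacbb"
Scanning for longest run:
  Position 1 ('c'): new char, reset run to 1
  Position 2 ('b'): new char, reset run to 1
  Position 3 ('c'): new char, reset run to 1
  Position 4 ('b'): new char, reset run to 1
  Position 5 ('b'): continues run of 'b', length=2
  Position 6 ('c'): new char, reset run to 1
  Position 7 ('a'): new char, reset run to 1
  Position 8 ('a'): continues run of 'a', length=2
  Position 9 ('c'): new char, reset run to 1
  Position 10 ('b'): new char, reset run to 1
  Position 11 ('b'): continues run of 'b', length=2
Longest run: 'b' with length 2

2


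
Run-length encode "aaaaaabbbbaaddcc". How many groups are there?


Input: aaaaaabbbbaaddcc
Scanning for consecutive runs:
  Group 1: 'a' x 6 (positions 0-5)
  Group 2: 'b' x 4 (positions 6-9)
  Group 3: 'a' x 2 (positions 10-11)
  Group 4: 'd' x 2 (positions 12-13)
  Group 5: 'c' x 2 (positions 14-15)
Total groups: 5

5


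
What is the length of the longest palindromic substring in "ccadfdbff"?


Input: "ccadfdbff"
Checking substrings for palindromes:
  [3:6] "dfd" (len 3) => palindrome
  [0:2] "cc" (len 2) => palindrome
  [7:9] "ff" (len 2) => palindrome
Longest palindromic substring: "dfd" with length 3

3


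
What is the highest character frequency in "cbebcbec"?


Input: cbebcbec
Character counts:
  'b': 3
  'c': 3
  'e': 2
Maximum frequency: 3

3


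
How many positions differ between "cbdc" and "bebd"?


Comparing "cbdc" and "bebd" position by position:
  Position 0: 'c' vs 'b' => DIFFER
  Position 1: 'b' vs 'e' => DIFFER
  Position 2: 'd' vs 'b' => DIFFER
  Position 3: 'c' vs 'd' => DIFFER
Positions that differ: 4

4


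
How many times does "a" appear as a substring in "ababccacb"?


Searching for "a" in "ababccacb"
Scanning each position:
  Position 0: "a" => MATCH
  Position 1: "b" => no
  Position 2: "a" => MATCH
  Position 3: "b" => no
  Position 4: "c" => no
  Position 5: "c" => no
  Position 6: "a" => MATCH
  Position 7: "c" => no
  Position 8: "b" => no
Total occurrences: 3

3


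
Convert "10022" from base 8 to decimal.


Input: "10022" in base 8
Positional expansion:
  Digit '1' (value 1) x 8^4 = 4096
  Digit '0' (value 0) x 8^3 = 0
  Digit '0' (value 0) x 8^2 = 0
  Digit '2' (value 2) x 8^1 = 16
  Digit '2' (value 2) x 8^0 = 2
Sum = 4114

4114


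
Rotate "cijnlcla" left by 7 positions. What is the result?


Input: "cijnlcla", rotate left by 7
First 7 characters: "cijnlcl"
Remaining characters: "a"
Concatenate remaining + first: "a" + "cijnlcl" = "acijnlcl"

acijnlcl


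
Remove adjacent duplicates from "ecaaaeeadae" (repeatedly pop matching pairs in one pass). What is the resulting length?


Input: ecaaaeeadae
Stack-based adjacent duplicate removal:
  Read 'e': push. Stack: e
  Read 'c': push. Stack: ec
  Read 'a': push. Stack: eca
  Read 'a': matches stack top 'a' => pop. Stack: ec
  Read 'a': push. Stack: eca
  Read 'e': push. Stack: ecae
  Read 'e': matches stack top 'e' => pop. Stack: eca
  Read 'a': matches stack top 'a' => pop. Stack: ec
  Read 'd': push. Stack: ecd
  Read 'a': push. Stack: ecda
  Read 'e': push. Stack: ecdae
Final stack: "ecdae" (length 5)

5


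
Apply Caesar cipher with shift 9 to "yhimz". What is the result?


Caesar cipher: shift "yhimz" by 9
  'y' (pos 24) + 9 = pos 7 = 'h'
  'h' (pos 7) + 9 = pos 16 = 'q'
  'i' (pos 8) + 9 = pos 17 = 'r'
  'm' (pos 12) + 9 = pos 21 = 'v'
  'z' (pos 25) + 9 = pos 8 = 'i'
Result: hqrvi

hqrvi


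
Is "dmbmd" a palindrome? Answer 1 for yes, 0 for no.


Input: dmbmd
Reversed: dmbmd
  Compare pos 0 ('d') with pos 4 ('d'): match
  Compare pos 1 ('m') with pos 3 ('m'): match
Result: palindrome

1


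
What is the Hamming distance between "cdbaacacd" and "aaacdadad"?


Comparing "cdbaacacd" and "aaacdadad" position by position:
  Position 0: 'c' vs 'a' => differ
  Position 1: 'd' vs 'a' => differ
  Position 2: 'b' vs 'a' => differ
  Position 3: 'a' vs 'c' => differ
  Position 4: 'a' vs 'd' => differ
  Position 5: 'c' vs 'a' => differ
  Position 6: 'a' vs 'd' => differ
  Position 7: 'c' vs 'a' => differ
  Position 8: 'd' vs 'd' => same
Total differences (Hamming distance): 8

8


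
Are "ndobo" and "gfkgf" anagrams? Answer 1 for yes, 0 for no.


Strings: "ndobo", "gfkgf"
Sorted first:  bdnoo
Sorted second: ffggk
Differ at position 0: 'b' vs 'f' => not anagrams

0


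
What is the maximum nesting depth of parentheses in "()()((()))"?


Input: "()()((()))"
Tracking depth:
  Position 0 '(': depth becomes 1
  Position 1 ')': depth becomes 0
  Position 2 '(': depth becomes 1
  Position 3 ')': depth becomes 0
  Position 4 '(': depth becomes 1
  Position 5 '(': depth becomes 2
  Position 6 '(': depth becomes 3
  Position 7 ')': depth becomes 2
  Position 8 ')': depth becomes 1
  Position 9 ')': depth becomes 0
Maximum depth reached: 3

3


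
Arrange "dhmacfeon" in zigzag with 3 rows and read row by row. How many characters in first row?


Zigzag "dhmacfeon" into 3 rows:
Placing characters:
  'd' => row 0
  'h' => row 1
  'm' => row 2
  'a' => row 1
  'c' => row 0
  'f' => row 1
  'e' => row 2
  'o' => row 1
  'n' => row 0
Rows:
  Row 0: "dcn"
  Row 1: "hafo"
  Row 2: "me"
First row length: 3

3


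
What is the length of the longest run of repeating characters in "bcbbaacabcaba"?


Input: "bcbbaacabcaba"
Scanning for longest run:
  Position 1 ('c'): new char, reset run to 1
  Position 2 ('b'): new char, reset run to 1
  Position 3 ('b'): continues run of 'b', length=2
  Position 4 ('a'): new char, reset run to 1
  Position 5 ('a'): continues run of 'a', length=2
  Position 6 ('c'): new char, reset run to 1
  Position 7 ('a'): new char, reset run to 1
  Position 8 ('b'): new char, reset run to 1
  Position 9 ('c'): new char, reset run to 1
  Position 10 ('a'): new char, reset run to 1
  Position 11 ('b'): new char, reset run to 1
  Position 12 ('a'): new char, reset run to 1
Longest run: 'b' with length 2

2


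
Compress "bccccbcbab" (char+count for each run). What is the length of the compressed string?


Input: bccccbcbab
Runs:
  'b' x 1 => "b1"
  'c' x 4 => "c4"
  'b' x 1 => "b1"
  'c' x 1 => "c1"
  'b' x 1 => "b1"
  'a' x 1 => "a1"
  'b' x 1 => "b1"
Compressed: "b1c4b1c1b1a1b1"
Compressed length: 14

14


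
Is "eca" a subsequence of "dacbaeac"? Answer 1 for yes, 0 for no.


Check if "eca" is a subsequence of "dacbaeac"
Greedy scan:
  Position 0 ('d'): no match needed
  Position 1 ('a'): no match needed
  Position 2 ('c'): no match needed
  Position 3 ('b'): no match needed
  Position 4 ('a'): no match needed
  Position 5 ('e'): matches sub[0] = 'e'
  Position 6 ('a'): no match needed
  Position 7 ('c'): matches sub[1] = 'c'
Only matched 2/3 characters => not a subsequence

0


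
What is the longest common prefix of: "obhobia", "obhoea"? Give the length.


Words: obhobia, obhoea
  Position 0: all 'o' => match
  Position 1: all 'b' => match
  Position 2: all 'h' => match
  Position 3: all 'o' => match
  Position 4: ('b', 'e') => mismatch, stop
LCP = "obho" (length 4)

4


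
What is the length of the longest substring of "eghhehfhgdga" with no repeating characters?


Input: "eghhehfhgdga"
Sliding window (track last position of each char):
  Position 0 ('e'): window [0,0] length 1 -- new best
  Position 1 ('g'): window [0,1] length 2 -- new best
  Position 2 ('h'): window [0,2] length 3 -- new best
  Position 3 ('h'): repeat (last at 2), move window start to 3
  Position 3 ('h'): window [3,3] length 1
  Position 4 ('e'): window [3,4] length 2
  Position 5 ('h'): repeat (last at 3), move window start to 4
  Position 5 ('h'): window [4,5] length 2
  Position 6 ('f'): window [4,6] length 3
  Position 7 ('h'): repeat (last at 5), move window start to 6
  Position 7 ('h'): window [6,7] length 2
  Position 8 ('g'): window [6,8] length 3
  Position 9 ('d'): window [6,9] length 4 -- new best
  Position 10 ('g'): repeat (last at 8), move window start to 9
  Position 10 ('g'): window [9,10] length 2
  Position 11 ('a'): window [9,11] length 3
Longest substring with no repeats: "fhgd" with length 4

4


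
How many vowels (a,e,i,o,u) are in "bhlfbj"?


Input: bhlfbj
Checking each character:
  'b' at position 0: consonant
  'h' at position 1: consonant
  'l' at position 2: consonant
  'f' at position 3: consonant
  'b' at position 4: consonant
  'j' at position 5: consonant
Total vowels: 0

0


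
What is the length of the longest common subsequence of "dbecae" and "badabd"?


LCS of "dbecae" and "badabd"
DP table:
           b    a    d    a    b    d
      0    0    0    0    0    0    0
  d   0    0    0    1    1    1    1
  b   0    1    1    1    1    2    2
  e   0    1    1    1    1    2    2
  c   0    1    1    1    1    2    2
  a   0    1    2    2    2    2    2
  e   0    1    2    2    2    2    2
LCS length = dp[6][6] = 2

2


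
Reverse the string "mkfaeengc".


Input: mkfaeengc
Reading characters right to left:
  Position 8: 'c'
  Position 7: 'g'
  Position 6: 'n'
  Position 5: 'e'
  Position 4: 'e'
  Position 3: 'a'
  Position 2: 'f'
  Position 1: 'k'
  Position 0: 'm'
Reversed: cgneeafkm

cgneeafkm


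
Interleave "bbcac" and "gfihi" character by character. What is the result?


Interleaving "bbcac" and "gfihi":
  Position 0: 'b' from first, 'g' from second => "bg"
  Position 1: 'b' from first, 'f' from second => "bf"
  Position 2: 'c' from first, 'i' from second => "ci"
  Position 3: 'a' from first, 'h' from second => "ah"
  Position 4: 'c' from first, 'i' from second => "ci"
Result: bgbfciahci

bgbfciahci


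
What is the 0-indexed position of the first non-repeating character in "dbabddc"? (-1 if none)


Input: dbabddc
Character frequencies:
  'a': 1
  'b': 2
  'c': 1
  'd': 3
Scanning left to right for freq == 1:
  Position 0 ('d'): freq=3, skip
  Position 1 ('b'): freq=2, skip
  Position 2 ('a'): unique! => answer = 2

2


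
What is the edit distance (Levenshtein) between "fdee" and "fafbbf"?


Computing edit distance: "fdee" -> "fafbbf"
DP table:
           f    a    f    b    b    f
      0    1    2    3    4    5    6
  f   1    0    1    2    3    4    5
  d   2    1    1    2    3    4    5
  e   3    2    2    2    3    4    5
  e   4    3    3    3    3    4    5
Edit distance = dp[4][6] = 5

5


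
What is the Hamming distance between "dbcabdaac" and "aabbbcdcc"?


Comparing "dbcabdaac" and "aabbbcdcc" position by position:
  Position 0: 'd' vs 'a' => differ
  Position 1: 'b' vs 'a' => differ
  Position 2: 'c' vs 'b' => differ
  Position 3: 'a' vs 'b' => differ
  Position 4: 'b' vs 'b' => same
  Position 5: 'd' vs 'c' => differ
  Position 6: 'a' vs 'd' => differ
  Position 7: 'a' vs 'c' => differ
  Position 8: 'c' vs 'c' => same
Total differences (Hamming distance): 7

7


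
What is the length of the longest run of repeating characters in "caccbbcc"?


Input: "caccbbcc"
Scanning for longest run:
  Position 1 ('a'): new char, reset run to 1
  Position 2 ('c'): new char, reset run to 1
  Position 3 ('c'): continues run of 'c', length=2
  Position 4 ('b'): new char, reset run to 1
  Position 5 ('b'): continues run of 'b', length=2
  Position 6 ('c'): new char, reset run to 1
  Position 7 ('c'): continues run of 'c', length=2
Longest run: 'c' with length 2

2


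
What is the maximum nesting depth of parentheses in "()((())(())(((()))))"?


Input: "()((())(())(((()))))"
Tracking depth:
  Position 0 '(': depth becomes 1
  Position 1 ')': depth becomes 0
  Position 2 '(': depth becomes 1
  Position 3 '(': depth becomes 2
  Position 4 '(': depth becomes 3
  Position 5 ')': depth becomes 2
  Position 6 ')': depth becomes 1
  Position 7 '(': depth becomes 2
  Position 8 '(': depth becomes 3
  Position 9 ')': depth becomes 2
  Position 10 ')': depth becomes 1
  Position 11 '(': depth becomes 2
  Position 12 '(': depth becomes 3
  Position 13 '(': depth becomes 4
  Position 14 '(': depth becomes 5
  Position 15 ')': depth becomes 4
  Position 16 ')': depth becomes 3
  Position 17 ')': depth becomes 2
  Position 18 ')': depth becomes 1
  Position 19 ')': depth becomes 0
Maximum depth reached: 5

5


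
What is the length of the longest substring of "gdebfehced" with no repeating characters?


Input: "gdebfehced"
Sliding window (track last position of each char):
  Position 0 ('g'): window [0,0] length 1 -- new best
  Position 1 ('d'): window [0,1] length 2 -- new best
  Position 2 ('e'): window [0,2] length 3 -- new best
  Position 3 ('b'): window [0,3] length 4 -- new best
  Position 4 ('f'): window [0,4] length 5 -- new best
  Position 5 ('e'): repeat (last at 2), move window start to 3
  Position 5 ('e'): window [3,5] length 3
  Position 6 ('h'): window [3,6] length 4
  Position 7 ('c'): window [3,7] length 5
  Position 8 ('e'): repeat (last at 5), move window start to 6
  Position 8 ('e'): window [6,8] length 3
  Position 9 ('d'): window [6,9] length 4
Longest substring with no repeats: "gdebf" with length 5

5


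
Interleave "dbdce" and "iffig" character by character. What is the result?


Interleaving "dbdce" and "iffig":
  Position 0: 'd' from first, 'i' from second => "di"
  Position 1: 'b' from first, 'f' from second => "bf"
  Position 2: 'd' from first, 'f' from second => "df"
  Position 3: 'c' from first, 'i' from second => "ci"
  Position 4: 'e' from first, 'g' from second => "eg"
Result: dibfdfcieg

dibfdfcieg


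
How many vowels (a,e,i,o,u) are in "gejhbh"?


Input: gejhbh
Checking each character:
  'g' at position 0: consonant
  'e' at position 1: vowel (running total: 1)
  'j' at position 2: consonant
  'h' at position 3: consonant
  'b' at position 4: consonant
  'h' at position 5: consonant
Total vowels: 1

1


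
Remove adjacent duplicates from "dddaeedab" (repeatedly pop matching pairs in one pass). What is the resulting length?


Input: dddaeedab
Stack-based adjacent duplicate removal:
  Read 'd': push. Stack: d
  Read 'd': matches stack top 'd' => pop. Stack: (empty)
  Read 'd': push. Stack: d
  Read 'a': push. Stack: da
  Read 'e': push. Stack: dae
  Read 'e': matches stack top 'e' => pop. Stack: da
  Read 'd': push. Stack: dad
  Read 'a': push. Stack: dada
  Read 'b': push. Stack: dadab
Final stack: "dadab" (length 5)

5


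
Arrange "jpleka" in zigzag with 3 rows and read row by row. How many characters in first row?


Zigzag "jpleka" into 3 rows:
Placing characters:
  'j' => row 0
  'p' => row 1
  'l' => row 2
  'e' => row 1
  'k' => row 0
  'a' => row 1
Rows:
  Row 0: "jk"
  Row 1: "pea"
  Row 2: "l"
First row length: 2

2


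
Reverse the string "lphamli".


Input: lphamli
Reading characters right to left:
  Position 6: 'i'
  Position 5: 'l'
  Position 4: 'm'
  Position 3: 'a'
  Position 2: 'h'
  Position 1: 'p'
  Position 0: 'l'
Reversed: ilmahpl

ilmahpl


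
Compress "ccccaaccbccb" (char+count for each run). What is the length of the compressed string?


Input: ccccaaccbccb
Runs:
  'c' x 4 => "c4"
  'a' x 2 => "a2"
  'c' x 2 => "c2"
  'b' x 1 => "b1"
  'c' x 2 => "c2"
  'b' x 1 => "b1"
Compressed: "c4a2c2b1c2b1"
Compressed length: 12

12


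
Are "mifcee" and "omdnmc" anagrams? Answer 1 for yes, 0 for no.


Strings: "mifcee", "omdnmc"
Sorted first:  ceefim
Sorted second: cdmmno
Differ at position 1: 'e' vs 'd' => not anagrams

0


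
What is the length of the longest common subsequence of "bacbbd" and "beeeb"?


LCS of "bacbbd" and "beeeb"
DP table:
           b    e    e    e    b
      0    0    0    0    0    0
  b   0    1    1    1    1    1
  a   0    1    1    1    1    1
  c   0    1    1    1    1    1
  b   0    1    1    1    1    2
  b   0    1    1    1    1    2
  d   0    1    1    1    1    2
LCS length = dp[6][5] = 2

2


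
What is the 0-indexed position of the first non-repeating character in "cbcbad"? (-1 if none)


Input: cbcbad
Character frequencies:
  'a': 1
  'b': 2
  'c': 2
  'd': 1
Scanning left to right for freq == 1:
  Position 0 ('c'): freq=2, skip
  Position 1 ('b'): freq=2, skip
  Position 2 ('c'): freq=2, skip
  Position 3 ('b'): freq=2, skip
  Position 4 ('a'): unique! => answer = 4

4


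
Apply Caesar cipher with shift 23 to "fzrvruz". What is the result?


Caesar cipher: shift "fzrvruz" by 23
  'f' (pos 5) + 23 = pos 2 = 'c'
  'z' (pos 25) + 23 = pos 22 = 'w'
  'r' (pos 17) + 23 = pos 14 = 'o'
  'v' (pos 21) + 23 = pos 18 = 's'
  'r' (pos 17) + 23 = pos 14 = 'o'
  'u' (pos 20) + 23 = pos 17 = 'r'
  'z' (pos 25) + 23 = pos 22 = 'w'
Result: cwosorw

cwosorw


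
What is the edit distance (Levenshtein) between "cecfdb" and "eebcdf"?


Computing edit distance: "cecfdb" -> "eebcdf"
DP table:
           e    e    b    c    d    f
      0    1    2    3    4    5    6
  c   1    1    2    3    3    4    5
  e   2    1    1    2    3    4    5
  c   3    2    2    2    2    3    4
  f   4    3    3    3    3    3    3
  d   5    4    4    4    4    3    4
  b   6    5    5    4    5    4    4
Edit distance = dp[6][6] = 4

4


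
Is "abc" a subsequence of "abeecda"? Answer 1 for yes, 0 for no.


Check if "abc" is a subsequence of "abeecda"
Greedy scan:
  Position 0 ('a'): matches sub[0] = 'a'
  Position 1 ('b'): matches sub[1] = 'b'
  Position 2 ('e'): no match needed
  Position 3 ('e'): no match needed
  Position 4 ('c'): matches sub[2] = 'c'
  Position 5 ('d'): no match needed
  Position 6 ('a'): no match needed
All 3 characters matched => is a subsequence

1


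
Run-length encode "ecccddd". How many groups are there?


Input: ecccddd
Scanning for consecutive runs:
  Group 1: 'e' x 1 (positions 0-0)
  Group 2: 'c' x 3 (positions 1-3)
  Group 3: 'd' x 3 (positions 4-6)
Total groups: 3

3


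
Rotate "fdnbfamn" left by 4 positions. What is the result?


Input: "fdnbfamn", rotate left by 4
First 4 characters: "fdnb"
Remaining characters: "famn"
Concatenate remaining + first: "famn" + "fdnb" = "famnfdnb"

famnfdnb


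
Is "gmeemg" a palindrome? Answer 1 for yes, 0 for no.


Input: gmeemg
Reversed: gmeemg
  Compare pos 0 ('g') with pos 5 ('g'): match
  Compare pos 1 ('m') with pos 4 ('m'): match
  Compare pos 2 ('e') with pos 3 ('e'): match
Result: palindrome

1


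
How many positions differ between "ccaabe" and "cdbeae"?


Comparing "ccaabe" and "cdbeae" position by position:
  Position 0: 'c' vs 'c' => same
  Position 1: 'c' vs 'd' => DIFFER
  Position 2: 'a' vs 'b' => DIFFER
  Position 3: 'a' vs 'e' => DIFFER
  Position 4: 'b' vs 'a' => DIFFER
  Position 5: 'e' vs 'e' => same
Positions that differ: 4

4


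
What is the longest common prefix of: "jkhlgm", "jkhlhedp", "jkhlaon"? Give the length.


Words: jkhlgm, jkhlhedp, jkhlaon
  Position 0: all 'j' => match
  Position 1: all 'k' => match
  Position 2: all 'h' => match
  Position 3: all 'l' => match
  Position 4: ('g', 'h', 'a') => mismatch, stop
LCP = "jkhl" (length 4)

4


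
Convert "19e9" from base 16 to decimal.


Input: "19e9" in base 16
Positional expansion:
  Digit '1' (value 1) x 16^3 = 4096
  Digit '9' (value 9) x 16^2 = 2304
  Digit 'e' (value 14) x 16^1 = 224
  Digit '9' (value 9) x 16^0 = 9
Sum = 6633

6633


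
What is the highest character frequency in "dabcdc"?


Input: dabcdc
Character counts:
  'a': 1
  'b': 1
  'c': 2
  'd': 2
Maximum frequency: 2

2


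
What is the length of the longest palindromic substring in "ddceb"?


Input: "ddceb"
Checking substrings for palindromes:
  [0:2] "dd" (len 2) => palindrome
Longest palindromic substring: "dd" with length 2

2


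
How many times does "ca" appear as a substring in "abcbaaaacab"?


Searching for "ca" in "abcbaaaacab"
Scanning each position:
  Position 0: "ab" => no
  Position 1: "bc" => no
  Position 2: "cb" => no
  Position 3: "ba" => no
  Position 4: "aa" => no
  Position 5: "aa" => no
  Position 6: "aa" => no
  Position 7: "ac" => no
  Position 8: "ca" => MATCH
  Position 9: "ab" => no
Total occurrences: 1

1


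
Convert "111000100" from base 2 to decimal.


Input: "111000100" in base 2
Positional expansion:
  Digit '1' (value 1) x 2^8 = 256
  Digit '1' (value 1) x 2^7 = 128
  Digit '1' (value 1) x 2^6 = 64
  Digit '0' (value 0) x 2^5 = 0
  Digit '0' (value 0) x 2^4 = 0
  Digit '0' (value 0) x 2^3 = 0
  Digit '1' (value 1) x 2^2 = 4
  Digit '0' (value 0) x 2^1 = 0
  Digit '0' (value 0) x 2^0 = 0
Sum = 452

452


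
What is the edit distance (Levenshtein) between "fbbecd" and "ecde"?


Computing edit distance: "fbbecd" -> "ecde"
DP table:
           e    c    d    e
      0    1    2    3    4
  f   1    1    2    3    4
  b   2    2    2    3    4
  b   3    3    3    3    4
  e   4    3    4    4    3
  c   5    4    3    4    4
  d   6    5    4    3    4
Edit distance = dp[6][4] = 4

4


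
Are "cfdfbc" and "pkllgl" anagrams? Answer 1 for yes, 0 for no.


Strings: "cfdfbc", "pkllgl"
Sorted first:  bccdff
Sorted second: gklllp
Differ at position 0: 'b' vs 'g' => not anagrams

0


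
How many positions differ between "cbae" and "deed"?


Comparing "cbae" and "deed" position by position:
  Position 0: 'c' vs 'd' => DIFFER
  Position 1: 'b' vs 'e' => DIFFER
  Position 2: 'a' vs 'e' => DIFFER
  Position 3: 'e' vs 'd' => DIFFER
Positions that differ: 4

4


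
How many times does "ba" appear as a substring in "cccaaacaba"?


Searching for "ba" in "cccaaacaba"
Scanning each position:
  Position 0: "cc" => no
  Position 1: "cc" => no
  Position 2: "ca" => no
  Position 3: "aa" => no
  Position 4: "aa" => no
  Position 5: "ac" => no
  Position 6: "ca" => no
  Position 7: "ab" => no
  Position 8: "ba" => MATCH
Total occurrences: 1

1


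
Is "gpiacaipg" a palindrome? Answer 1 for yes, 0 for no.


Input: gpiacaipg
Reversed: gpiacaipg
  Compare pos 0 ('g') with pos 8 ('g'): match
  Compare pos 1 ('p') with pos 7 ('p'): match
  Compare pos 2 ('i') with pos 6 ('i'): match
  Compare pos 3 ('a') with pos 5 ('a'): match
Result: palindrome

1


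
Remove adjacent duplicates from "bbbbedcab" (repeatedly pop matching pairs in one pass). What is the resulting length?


Input: bbbbedcab
Stack-based adjacent duplicate removal:
  Read 'b': push. Stack: b
  Read 'b': matches stack top 'b' => pop. Stack: (empty)
  Read 'b': push. Stack: b
  Read 'b': matches stack top 'b' => pop. Stack: (empty)
  Read 'e': push. Stack: e
  Read 'd': push. Stack: ed
  Read 'c': push. Stack: edc
  Read 'a': push. Stack: edca
  Read 'b': push. Stack: edcab
Final stack: "edcab" (length 5)

5


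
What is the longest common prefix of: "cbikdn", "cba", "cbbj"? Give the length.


Words: cbikdn, cba, cbbj
  Position 0: all 'c' => match
  Position 1: all 'b' => match
  Position 2: ('i', 'a', 'b') => mismatch, stop
LCP = "cb" (length 2)

2


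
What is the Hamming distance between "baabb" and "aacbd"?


Comparing "baabb" and "aacbd" position by position:
  Position 0: 'b' vs 'a' => differ
  Position 1: 'a' vs 'a' => same
  Position 2: 'a' vs 'c' => differ
  Position 3: 'b' vs 'b' => same
  Position 4: 'b' vs 'd' => differ
Total differences (Hamming distance): 3

3


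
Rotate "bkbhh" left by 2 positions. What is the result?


Input: "bkbhh", rotate left by 2
First 2 characters: "bk"
Remaining characters: "bhh"
Concatenate remaining + first: "bhh" + "bk" = "bhhbk"

bhhbk
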